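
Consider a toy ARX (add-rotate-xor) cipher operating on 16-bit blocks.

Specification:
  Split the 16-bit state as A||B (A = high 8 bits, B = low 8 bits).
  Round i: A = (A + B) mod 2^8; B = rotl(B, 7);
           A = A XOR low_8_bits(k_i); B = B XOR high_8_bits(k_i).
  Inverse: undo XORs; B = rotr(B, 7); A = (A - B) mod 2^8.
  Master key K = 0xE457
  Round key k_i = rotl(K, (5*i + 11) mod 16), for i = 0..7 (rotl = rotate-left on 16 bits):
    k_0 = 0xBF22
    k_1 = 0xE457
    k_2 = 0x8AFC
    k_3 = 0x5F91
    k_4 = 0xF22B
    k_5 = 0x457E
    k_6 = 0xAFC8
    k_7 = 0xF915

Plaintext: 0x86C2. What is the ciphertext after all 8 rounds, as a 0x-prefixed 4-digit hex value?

0xC6AE

s_0 = plaintext = 0x86C2
s_1 = Round(s_0, k_0) = 0x6ADE
s_2 = Round(s_1, k_1) = 0x1F8B
s_3 = Round(s_2, k_2) = 0x564F
s_4 = Round(s_3, k_3) = 0x34F8
s_5 = Round(s_4, k_4) = 0x078E
s_6 = Round(s_5, k_5) = 0xEB02
s_7 = Round(s_6, k_6) = 0x25AE
s_8 = Round(s_7, k_7) = 0xC6AE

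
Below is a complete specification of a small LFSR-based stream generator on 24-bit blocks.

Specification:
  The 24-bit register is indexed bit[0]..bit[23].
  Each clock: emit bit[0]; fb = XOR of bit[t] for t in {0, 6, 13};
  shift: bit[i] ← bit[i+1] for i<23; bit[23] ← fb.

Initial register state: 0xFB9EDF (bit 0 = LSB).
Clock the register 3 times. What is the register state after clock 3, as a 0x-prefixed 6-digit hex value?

0x1F73DB

reg_0 = 0xFB9EDF
clock 1: out=1, reg = 0x7DCF6F
clock 2: out=1, reg = 0x3EE7B7
clock 3: out=1, reg = 0x1F73DB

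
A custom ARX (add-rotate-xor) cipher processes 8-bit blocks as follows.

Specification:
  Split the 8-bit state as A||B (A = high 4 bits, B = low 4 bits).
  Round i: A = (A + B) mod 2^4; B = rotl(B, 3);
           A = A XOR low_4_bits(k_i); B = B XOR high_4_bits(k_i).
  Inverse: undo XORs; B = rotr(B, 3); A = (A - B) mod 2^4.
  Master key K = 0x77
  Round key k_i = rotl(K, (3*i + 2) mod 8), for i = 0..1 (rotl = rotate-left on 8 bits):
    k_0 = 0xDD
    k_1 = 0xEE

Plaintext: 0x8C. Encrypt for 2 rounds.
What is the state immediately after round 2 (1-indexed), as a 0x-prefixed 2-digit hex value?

0xA3

s_0 = plaintext = 0x8C
s_1 = Round(s_0, k_0) = 0x9B
s_2 = Round(s_1, k_1) = 0xA3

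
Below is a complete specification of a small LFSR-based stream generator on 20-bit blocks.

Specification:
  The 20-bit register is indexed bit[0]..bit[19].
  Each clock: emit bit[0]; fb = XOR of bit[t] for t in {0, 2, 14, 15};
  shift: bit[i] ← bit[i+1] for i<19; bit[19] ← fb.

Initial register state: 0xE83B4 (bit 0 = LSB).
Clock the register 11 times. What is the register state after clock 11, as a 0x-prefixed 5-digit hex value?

0x67DD0

reg_0 = 0xE83B4
clock 1: out=0, reg = 0x741DA
clock 2: out=0, reg = 0xBA0ED
clock 3: out=1, reg = 0xDD076
clock 4: out=0, reg = 0xEE83B
clock 5: out=1, reg = 0xF741D
clock 6: out=1, reg = 0xFBA0E
clock 7: out=0, reg = 0x7DD07
clock 8: out=1, reg = 0x3EE83
clock 9: out=1, reg = 0x9F741
clock 10: out=1, reg = 0xCFBA0
clock 11: out=0, reg = 0x67DD0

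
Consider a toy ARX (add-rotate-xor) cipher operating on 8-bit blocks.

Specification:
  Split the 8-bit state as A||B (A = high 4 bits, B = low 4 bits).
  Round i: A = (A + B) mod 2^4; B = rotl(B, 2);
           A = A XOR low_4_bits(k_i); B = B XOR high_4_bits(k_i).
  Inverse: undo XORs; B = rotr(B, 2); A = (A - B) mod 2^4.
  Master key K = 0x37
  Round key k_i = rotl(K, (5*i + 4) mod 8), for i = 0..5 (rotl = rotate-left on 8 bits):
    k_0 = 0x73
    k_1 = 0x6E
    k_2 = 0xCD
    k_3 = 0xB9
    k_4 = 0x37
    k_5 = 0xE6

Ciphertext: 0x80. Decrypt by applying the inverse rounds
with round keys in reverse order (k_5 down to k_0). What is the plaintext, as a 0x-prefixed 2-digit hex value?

s_0 = ciphertext = 0x80
s_1 = InvRound(s_0, k_5) = 0x3B
s_2 = InvRound(s_1, k_4) = 0x22
s_3 = InvRound(s_2, k_3) = 0x56
s_4 = InvRound(s_3, k_2) = 0xEA
s_5 = InvRound(s_4, k_1) = 0xD3
s_6 = InvRound(s_5, k_0) = 0xD1

0xD1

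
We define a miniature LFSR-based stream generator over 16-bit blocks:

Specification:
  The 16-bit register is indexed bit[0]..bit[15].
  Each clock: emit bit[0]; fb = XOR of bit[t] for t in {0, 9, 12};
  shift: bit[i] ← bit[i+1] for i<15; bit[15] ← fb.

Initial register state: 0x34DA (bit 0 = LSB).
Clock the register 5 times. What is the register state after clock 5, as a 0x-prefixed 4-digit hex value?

0x99A6

reg_0 = 0x34DA
clock 1: out=0, reg = 0x9A6D
clock 2: out=1, reg = 0xCD36
clock 3: out=0, reg = 0x669B
clock 4: out=1, reg = 0x334D
clock 5: out=1, reg = 0x99A6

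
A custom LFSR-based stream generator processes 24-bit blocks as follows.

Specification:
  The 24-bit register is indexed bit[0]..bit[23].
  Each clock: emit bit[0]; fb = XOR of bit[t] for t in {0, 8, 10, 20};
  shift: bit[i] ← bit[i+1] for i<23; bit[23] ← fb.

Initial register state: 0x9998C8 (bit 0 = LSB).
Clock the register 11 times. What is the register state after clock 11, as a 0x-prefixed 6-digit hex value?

0x79F333

reg_0 = 0x9998C8
clock 1: out=0, reg = 0xCCCC64
clock 2: out=0, reg = 0xE66632
clock 3: out=0, reg = 0xF33319
clock 4: out=1, reg = 0xF9998C
clock 5: out=0, reg = 0x7CCCC6
clock 6: out=0, reg = 0x3E6663
clock 7: out=1, reg = 0x9F3331
clock 8: out=1, reg = 0xCF9998
clock 9: out=0, reg = 0xE7CCCC
clock 10: out=0, reg = 0xF3E666
clock 11: out=0, reg = 0x79F333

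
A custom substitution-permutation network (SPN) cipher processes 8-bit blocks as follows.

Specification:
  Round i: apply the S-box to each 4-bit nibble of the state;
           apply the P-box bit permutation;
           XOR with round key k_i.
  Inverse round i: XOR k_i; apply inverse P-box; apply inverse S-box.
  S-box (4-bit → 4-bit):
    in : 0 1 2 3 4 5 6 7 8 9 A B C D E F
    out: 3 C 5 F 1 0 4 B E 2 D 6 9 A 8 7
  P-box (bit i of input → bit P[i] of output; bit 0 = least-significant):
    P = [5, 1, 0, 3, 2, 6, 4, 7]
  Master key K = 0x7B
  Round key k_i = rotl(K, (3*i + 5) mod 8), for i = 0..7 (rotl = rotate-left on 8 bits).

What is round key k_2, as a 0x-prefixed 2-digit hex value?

0xDB

K = 0x7B
k_0 = rotl(K, (3*0+5) mod 8) = rotl(K, 5) = 0x6F
k_1 = rotl(K, (3*1+5) mod 8) = rotl(K, 0) = 0x7B
k_2 = rotl(K, (3*2+5) mod 8) = rotl(K, 3) = 0xDB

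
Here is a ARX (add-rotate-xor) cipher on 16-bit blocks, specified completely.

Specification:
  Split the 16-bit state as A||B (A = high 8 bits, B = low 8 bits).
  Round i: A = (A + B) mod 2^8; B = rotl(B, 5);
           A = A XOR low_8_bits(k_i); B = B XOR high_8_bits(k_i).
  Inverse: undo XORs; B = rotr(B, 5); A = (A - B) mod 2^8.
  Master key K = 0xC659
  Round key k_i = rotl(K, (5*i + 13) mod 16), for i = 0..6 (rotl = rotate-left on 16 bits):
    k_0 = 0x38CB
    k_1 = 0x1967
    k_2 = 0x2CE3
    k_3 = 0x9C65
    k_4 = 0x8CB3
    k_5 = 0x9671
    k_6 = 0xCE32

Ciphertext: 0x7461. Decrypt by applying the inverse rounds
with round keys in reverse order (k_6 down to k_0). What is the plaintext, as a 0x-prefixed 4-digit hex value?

s_0 = ciphertext = 0x7461
s_1 = InvRound(s_0, k_6) = 0xC97D
s_2 = InvRound(s_1, k_5) = 0x595F
s_3 = InvRound(s_2, k_4) = 0x4C9E
s_4 = InvRound(s_3, k_3) = 0x1910
s_5 = InvRound(s_4, k_2) = 0x19E1
s_6 = InvRound(s_5, k_1) = 0xB7C7
s_7 = InvRound(s_6, k_0) = 0x7DFF

0x7DFF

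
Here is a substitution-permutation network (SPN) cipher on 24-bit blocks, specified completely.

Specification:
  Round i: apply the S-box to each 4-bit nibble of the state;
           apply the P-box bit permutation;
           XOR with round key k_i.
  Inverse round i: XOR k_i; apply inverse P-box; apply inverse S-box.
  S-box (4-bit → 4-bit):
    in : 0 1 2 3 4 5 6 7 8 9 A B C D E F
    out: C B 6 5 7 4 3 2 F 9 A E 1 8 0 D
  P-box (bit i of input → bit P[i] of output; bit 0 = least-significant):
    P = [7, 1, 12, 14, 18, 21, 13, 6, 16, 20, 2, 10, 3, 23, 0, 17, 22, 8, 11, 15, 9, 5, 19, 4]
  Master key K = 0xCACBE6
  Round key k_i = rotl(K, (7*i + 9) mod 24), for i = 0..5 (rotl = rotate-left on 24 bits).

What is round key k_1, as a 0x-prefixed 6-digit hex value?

K = 0xCACBE6
k_0 = rotl(K, (7*0+9) mod 24) = rotl(K, 9) = 0x97CD95
k_1 = rotl(K, (7*1+9) mod 24) = rotl(K, 16) = 0xE6CACB

0xE6CACB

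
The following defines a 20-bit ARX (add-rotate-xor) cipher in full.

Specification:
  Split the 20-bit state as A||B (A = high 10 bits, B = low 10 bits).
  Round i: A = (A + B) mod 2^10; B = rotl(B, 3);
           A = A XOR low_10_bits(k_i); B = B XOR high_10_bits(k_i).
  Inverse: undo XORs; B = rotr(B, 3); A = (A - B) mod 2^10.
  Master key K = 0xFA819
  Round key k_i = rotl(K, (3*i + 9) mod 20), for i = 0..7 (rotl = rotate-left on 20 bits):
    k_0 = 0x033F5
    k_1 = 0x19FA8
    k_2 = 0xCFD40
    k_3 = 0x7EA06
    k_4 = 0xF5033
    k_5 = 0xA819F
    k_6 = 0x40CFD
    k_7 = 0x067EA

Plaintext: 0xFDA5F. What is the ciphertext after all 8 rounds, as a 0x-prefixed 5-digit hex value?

s_0 = plaintext = 0xFDA5F
s_1 = Round(s_0, k_0) = 0x682F0
s_2 = Round(s_1, k_1) = 0xCE3E2
s_3 = Round(s_2, k_2) = 0x96828
s_4 = Round(s_3, k_3) = 0x210BA
s_5 = Round(s_4, k_4) = 0x43605
s_6 = Round(s_5, k_5) = 0xA368C
s_7 = Round(s_6, k_6) = 0x79166
s_8 = Round(s_7, k_7) = 0x2832B

0x2832B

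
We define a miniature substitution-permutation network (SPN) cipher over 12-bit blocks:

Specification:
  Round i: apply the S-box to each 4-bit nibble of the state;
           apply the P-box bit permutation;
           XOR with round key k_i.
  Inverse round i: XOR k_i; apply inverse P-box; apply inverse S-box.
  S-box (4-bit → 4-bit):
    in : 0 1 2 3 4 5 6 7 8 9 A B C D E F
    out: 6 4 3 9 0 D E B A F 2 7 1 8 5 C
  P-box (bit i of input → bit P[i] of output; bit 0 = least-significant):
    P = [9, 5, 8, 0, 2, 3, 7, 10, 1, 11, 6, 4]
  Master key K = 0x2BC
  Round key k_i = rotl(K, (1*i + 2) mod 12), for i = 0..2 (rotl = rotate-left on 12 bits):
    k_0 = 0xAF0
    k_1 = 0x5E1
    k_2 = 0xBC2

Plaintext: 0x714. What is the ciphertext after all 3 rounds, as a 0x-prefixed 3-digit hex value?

0x0A0

s_0 = plaintext = 0x714
s_1 = Round(s_0, k_0) = 0x262
s_2 = Round(s_1, k_1) = 0xB4B
s_3 = Round(s_2, k_2) = 0x0A0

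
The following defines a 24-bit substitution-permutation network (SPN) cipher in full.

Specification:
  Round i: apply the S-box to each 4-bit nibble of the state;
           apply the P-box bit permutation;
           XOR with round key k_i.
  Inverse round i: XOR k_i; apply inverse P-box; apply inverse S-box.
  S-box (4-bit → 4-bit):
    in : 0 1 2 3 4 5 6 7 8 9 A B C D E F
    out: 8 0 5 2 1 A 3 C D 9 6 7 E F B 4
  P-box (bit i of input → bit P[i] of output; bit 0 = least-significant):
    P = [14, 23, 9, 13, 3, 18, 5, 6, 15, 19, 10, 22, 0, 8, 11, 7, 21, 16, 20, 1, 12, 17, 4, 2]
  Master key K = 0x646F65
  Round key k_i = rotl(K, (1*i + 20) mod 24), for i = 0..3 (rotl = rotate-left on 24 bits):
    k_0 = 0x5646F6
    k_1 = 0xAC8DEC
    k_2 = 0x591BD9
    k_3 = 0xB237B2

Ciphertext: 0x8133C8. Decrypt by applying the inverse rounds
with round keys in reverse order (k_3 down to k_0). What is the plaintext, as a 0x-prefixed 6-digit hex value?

s_0 = ciphertext = 0x8133C8
s_1 = InvRound(s_0, k_3) = 0xAD1F81
s_2 = InvRound(s_1, k_2) = 0xF217E3
s_3 = InvRound(s_2, k_1) = 0xE72E6F
s_4 = InvRound(s_3, k_0) = 0xFB814E

0xFB814E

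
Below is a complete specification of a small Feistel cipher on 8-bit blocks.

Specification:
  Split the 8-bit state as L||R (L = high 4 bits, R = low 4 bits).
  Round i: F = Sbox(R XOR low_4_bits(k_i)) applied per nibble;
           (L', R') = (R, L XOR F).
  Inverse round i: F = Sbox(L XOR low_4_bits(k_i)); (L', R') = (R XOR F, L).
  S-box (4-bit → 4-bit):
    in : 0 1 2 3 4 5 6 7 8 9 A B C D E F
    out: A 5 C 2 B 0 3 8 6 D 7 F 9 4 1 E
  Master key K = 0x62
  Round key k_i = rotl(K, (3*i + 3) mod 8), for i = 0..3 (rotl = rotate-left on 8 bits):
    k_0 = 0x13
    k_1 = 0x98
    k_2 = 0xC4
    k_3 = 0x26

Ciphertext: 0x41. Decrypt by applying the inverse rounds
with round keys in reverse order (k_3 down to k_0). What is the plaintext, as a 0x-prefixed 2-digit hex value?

s_0 = ciphertext = 0x41
s_1 = InvRound(s_0, k_3) = 0xD4
s_2 = InvRound(s_1, k_2) = 0x9D
s_3 = InvRound(s_2, k_1) = 0x89
s_4 = InvRound(s_3, k_0) = 0x68

0x68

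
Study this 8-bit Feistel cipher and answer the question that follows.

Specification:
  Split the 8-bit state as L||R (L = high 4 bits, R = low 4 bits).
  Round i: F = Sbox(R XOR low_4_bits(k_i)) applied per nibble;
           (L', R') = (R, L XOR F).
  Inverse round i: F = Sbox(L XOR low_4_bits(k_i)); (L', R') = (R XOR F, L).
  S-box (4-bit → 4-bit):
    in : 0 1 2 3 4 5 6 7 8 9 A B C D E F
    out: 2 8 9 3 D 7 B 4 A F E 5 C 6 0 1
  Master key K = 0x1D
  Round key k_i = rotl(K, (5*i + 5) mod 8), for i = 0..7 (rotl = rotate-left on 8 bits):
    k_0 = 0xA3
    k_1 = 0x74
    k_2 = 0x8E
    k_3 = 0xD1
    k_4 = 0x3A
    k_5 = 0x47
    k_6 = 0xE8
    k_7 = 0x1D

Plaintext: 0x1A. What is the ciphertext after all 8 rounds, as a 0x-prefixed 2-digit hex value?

s_0 = plaintext = 0x1A
s_1 = Round(s_0, k_0) = 0xAE
s_2 = Round(s_1, k_1) = 0xE4
s_3 = Round(s_2, k_2) = 0x40
s_4 = Round(s_3, k_3) = 0x0C
s_5 = Round(s_4, k_4) = 0xCB
s_6 = Round(s_5, k_5) = 0xB0
s_7 = Round(s_6, k_6) = 0x01
s_8 = Round(s_7, k_7) = 0x1C

0x1C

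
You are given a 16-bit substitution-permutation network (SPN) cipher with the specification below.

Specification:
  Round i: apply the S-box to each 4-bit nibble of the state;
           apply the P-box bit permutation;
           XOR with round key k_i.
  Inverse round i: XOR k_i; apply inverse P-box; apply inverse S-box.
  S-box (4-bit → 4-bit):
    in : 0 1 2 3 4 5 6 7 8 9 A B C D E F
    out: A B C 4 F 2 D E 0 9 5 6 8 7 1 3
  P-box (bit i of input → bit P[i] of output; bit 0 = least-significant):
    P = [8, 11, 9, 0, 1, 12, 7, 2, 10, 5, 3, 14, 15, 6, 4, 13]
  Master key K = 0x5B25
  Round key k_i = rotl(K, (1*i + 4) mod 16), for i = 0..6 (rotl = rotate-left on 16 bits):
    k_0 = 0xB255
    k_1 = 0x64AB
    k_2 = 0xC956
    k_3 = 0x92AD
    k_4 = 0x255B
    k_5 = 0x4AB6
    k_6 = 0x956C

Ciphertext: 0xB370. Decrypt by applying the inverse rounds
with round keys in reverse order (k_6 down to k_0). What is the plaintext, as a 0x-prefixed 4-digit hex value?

s_0 = ciphertext = 0xB370
s_1 = InvRound(s_0, k_6) = 0x2AC3
s_2 = InvRound(s_1, k_5) = 0x70CC
s_3 = InvRound(s_2, k_4) = 0x3949
s_4 = InvRound(s_3, k_3) = 0x152D
s_5 = InvRound(s_4, k_2) = 0xD4F0
s_6 = InvRound(s_5, k_1) = 0x43FC
s_7 = InvRound(s_6, k_0) = 0x97B9

0x97B9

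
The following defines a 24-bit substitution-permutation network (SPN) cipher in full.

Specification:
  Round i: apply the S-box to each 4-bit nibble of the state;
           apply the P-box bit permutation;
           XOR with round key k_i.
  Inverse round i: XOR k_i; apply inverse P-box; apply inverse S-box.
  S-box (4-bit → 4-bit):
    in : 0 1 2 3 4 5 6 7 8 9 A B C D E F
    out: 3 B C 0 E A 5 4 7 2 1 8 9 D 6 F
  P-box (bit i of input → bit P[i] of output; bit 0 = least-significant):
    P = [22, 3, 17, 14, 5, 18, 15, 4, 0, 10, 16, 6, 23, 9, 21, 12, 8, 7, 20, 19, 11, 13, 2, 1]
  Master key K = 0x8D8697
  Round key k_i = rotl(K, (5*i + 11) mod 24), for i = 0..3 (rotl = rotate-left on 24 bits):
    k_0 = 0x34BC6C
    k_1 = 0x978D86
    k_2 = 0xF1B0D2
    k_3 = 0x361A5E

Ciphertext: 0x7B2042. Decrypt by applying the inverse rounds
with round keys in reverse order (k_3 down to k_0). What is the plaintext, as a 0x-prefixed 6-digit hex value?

0x6028A0

s_0 = ciphertext = 0x7B2042
s_1 = InvRound(s_0, k_3) = 0x8B5750
s_2 = InvRound(s_1, k_2) = 0x5FE97D
s_3 = InvRound(s_2, k_1) = 0x55A1C1
s_4 = InvRound(s_3, k_0) = 0x6028A0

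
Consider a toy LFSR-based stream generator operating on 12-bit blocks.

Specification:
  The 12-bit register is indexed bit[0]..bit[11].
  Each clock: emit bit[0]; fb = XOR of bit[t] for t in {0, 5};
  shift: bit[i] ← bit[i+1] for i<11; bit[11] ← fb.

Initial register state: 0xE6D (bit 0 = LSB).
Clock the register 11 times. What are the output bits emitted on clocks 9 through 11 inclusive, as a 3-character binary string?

011

reg_0 = 0xE6D
clock 1: out=1, reg = 0x736
clock 2: out=0, reg = 0xB9B
clock 3: out=1, reg = 0xDCD
clock 4: out=1, reg = 0xEE6
clock 5: out=0, reg = 0xF73
clock 6: out=1, reg = 0x7B9
clock 7: out=1, reg = 0x3DC
clock 8: out=0, reg = 0x1EE
clock 9: out=0, reg = 0x8F7
clock 10: out=1, reg = 0x47B
clock 11: out=1, reg = 0x23D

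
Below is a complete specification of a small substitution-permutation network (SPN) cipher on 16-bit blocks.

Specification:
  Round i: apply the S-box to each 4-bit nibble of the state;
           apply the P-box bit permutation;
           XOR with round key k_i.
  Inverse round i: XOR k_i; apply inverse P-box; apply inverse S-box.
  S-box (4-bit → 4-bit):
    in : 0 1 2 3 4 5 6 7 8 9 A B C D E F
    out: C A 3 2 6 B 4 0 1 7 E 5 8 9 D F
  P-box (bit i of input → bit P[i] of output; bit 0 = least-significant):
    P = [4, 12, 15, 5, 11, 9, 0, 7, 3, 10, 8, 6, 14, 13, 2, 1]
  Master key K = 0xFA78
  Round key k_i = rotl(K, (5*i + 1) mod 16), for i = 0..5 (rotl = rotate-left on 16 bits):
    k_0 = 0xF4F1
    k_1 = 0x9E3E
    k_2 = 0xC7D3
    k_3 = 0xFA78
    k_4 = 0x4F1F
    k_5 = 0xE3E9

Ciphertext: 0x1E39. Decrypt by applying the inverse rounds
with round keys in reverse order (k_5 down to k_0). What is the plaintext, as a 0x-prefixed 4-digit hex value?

s_0 = ciphertext = 0x1E39
s_1 = InvRound(s_0, k_5) = 0x2AD9
s_2 = InvRound(s_1, k_4) = 0xFAC7
s_3 = InvRound(s_2, k_3) = 0x080D
s_4 = InvRound(s_3, k_2) = 0xEF5B
s_5 = InvRound(s_4, k_1) = 0x9061
s_6 = InvRound(s_5, k_0) = 0x23C8

0x23C8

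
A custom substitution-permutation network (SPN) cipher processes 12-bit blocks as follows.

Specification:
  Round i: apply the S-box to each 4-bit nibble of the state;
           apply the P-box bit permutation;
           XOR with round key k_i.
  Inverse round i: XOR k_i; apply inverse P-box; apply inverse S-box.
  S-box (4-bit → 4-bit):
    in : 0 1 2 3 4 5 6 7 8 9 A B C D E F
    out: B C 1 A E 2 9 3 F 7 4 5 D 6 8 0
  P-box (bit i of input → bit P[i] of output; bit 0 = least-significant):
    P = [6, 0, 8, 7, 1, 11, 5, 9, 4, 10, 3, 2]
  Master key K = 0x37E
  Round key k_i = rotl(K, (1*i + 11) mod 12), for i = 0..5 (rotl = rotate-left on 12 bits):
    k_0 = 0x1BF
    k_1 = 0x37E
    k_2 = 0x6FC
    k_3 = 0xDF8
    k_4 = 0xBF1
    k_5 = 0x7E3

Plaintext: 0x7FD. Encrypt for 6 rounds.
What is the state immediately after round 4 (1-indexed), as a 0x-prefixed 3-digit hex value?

s_0 = plaintext = 0x7FD
s_1 = Round(s_0, k_0) = 0x4AE
s_2 = Round(s_1, k_1) = 0x7D2
s_3 = Round(s_2, k_2) = 0xA8C
s_4 = Round(s_3, k_3) = 0x612
s_5 = Round(s_4, k_4) = 0x985
s_6 = Round(s_5, k_5) = 0x9D8

0x612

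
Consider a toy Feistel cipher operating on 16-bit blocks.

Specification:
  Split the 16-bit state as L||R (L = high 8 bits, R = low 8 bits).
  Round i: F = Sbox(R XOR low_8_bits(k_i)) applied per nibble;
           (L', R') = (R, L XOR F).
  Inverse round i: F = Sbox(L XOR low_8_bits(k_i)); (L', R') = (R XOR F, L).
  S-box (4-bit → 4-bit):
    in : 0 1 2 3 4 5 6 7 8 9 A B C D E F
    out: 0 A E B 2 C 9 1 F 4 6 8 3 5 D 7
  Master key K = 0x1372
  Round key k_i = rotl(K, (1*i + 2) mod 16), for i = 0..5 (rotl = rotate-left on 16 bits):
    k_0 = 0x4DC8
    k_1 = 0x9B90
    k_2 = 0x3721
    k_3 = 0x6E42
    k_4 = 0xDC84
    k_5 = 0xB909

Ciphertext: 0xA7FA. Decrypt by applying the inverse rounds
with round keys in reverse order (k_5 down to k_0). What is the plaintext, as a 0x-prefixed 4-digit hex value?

s_0 = ciphertext = 0xA7FA
s_1 = InvRound(s_0, k_5) = 0x97A7
s_2 = InvRound(s_1, k_4) = 0x0C97
s_3 = InvRound(s_2, k_3) = 0xBA0C
s_4 = InvRound(s_3, k_2) = 0x44BA
s_5 = InvRound(s_4, k_1) = 0xE844
s_6 = InvRound(s_5, k_0) = 0xA4E8

0xA4E8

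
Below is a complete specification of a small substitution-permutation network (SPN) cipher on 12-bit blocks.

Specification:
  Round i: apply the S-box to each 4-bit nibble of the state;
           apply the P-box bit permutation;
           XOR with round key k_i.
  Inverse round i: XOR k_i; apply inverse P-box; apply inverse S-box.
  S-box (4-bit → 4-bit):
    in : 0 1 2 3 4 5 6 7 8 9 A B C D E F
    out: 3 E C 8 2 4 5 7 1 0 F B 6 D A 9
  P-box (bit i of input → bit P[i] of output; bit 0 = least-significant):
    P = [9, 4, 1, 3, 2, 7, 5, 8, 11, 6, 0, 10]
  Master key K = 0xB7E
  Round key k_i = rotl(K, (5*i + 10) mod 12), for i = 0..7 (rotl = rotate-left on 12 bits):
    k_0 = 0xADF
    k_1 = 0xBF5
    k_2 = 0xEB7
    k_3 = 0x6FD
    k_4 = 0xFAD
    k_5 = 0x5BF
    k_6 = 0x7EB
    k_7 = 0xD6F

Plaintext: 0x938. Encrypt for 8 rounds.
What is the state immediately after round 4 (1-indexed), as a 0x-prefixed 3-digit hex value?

0xEB4

s_0 = plaintext = 0x938
s_1 = Round(s_0, k_0) = 0x9DF
s_2 = Round(s_1, k_1) = 0x8D9
s_3 = Round(s_2, k_2) = 0x793
s_4 = Round(s_3, k_3) = 0xEB4
s_5 = Round(s_4, k_4) = 0xA79
s_6 = Round(s_5, k_5) = 0x95A
s_7 = Round(s_6, k_6) = 0x5D1
s_8 = Round(s_7, k_7) = 0xC50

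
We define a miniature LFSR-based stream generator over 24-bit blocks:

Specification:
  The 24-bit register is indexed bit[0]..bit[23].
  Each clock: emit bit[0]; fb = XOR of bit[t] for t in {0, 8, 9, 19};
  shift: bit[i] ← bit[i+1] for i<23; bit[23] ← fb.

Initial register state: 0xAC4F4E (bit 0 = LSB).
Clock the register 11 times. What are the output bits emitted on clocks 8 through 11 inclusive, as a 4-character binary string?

0111

reg_0 = 0xAC4F4E
clock 1: out=0, reg = 0xD627A7
clock 2: out=1, reg = 0xEB13D3
clock 3: out=1, reg = 0x7589E9
clock 4: out=1, reg = 0x3AC4F4
clock 5: out=0, reg = 0x9D627A
clock 6: out=0, reg = 0x4EB13D
clock 7: out=1, reg = 0xA7589E
clock 8: out=0, reg = 0x53AC4F
clock 9: out=1, reg = 0xA9D627
clock 10: out=1, reg = 0xD4EB13
clock 11: out=1, reg = 0xEA7589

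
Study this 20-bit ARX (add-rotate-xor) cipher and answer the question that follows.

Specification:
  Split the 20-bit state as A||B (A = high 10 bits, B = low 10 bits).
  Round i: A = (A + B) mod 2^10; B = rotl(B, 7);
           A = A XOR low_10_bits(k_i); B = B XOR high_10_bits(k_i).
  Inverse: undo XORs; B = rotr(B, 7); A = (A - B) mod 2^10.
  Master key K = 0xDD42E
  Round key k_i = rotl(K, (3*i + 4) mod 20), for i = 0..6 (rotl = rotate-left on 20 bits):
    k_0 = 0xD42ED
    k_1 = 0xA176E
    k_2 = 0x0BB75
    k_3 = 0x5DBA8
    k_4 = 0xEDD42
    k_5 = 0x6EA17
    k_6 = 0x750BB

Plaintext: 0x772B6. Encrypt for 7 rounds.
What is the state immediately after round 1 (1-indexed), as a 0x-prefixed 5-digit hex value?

s_0 = plaintext = 0x772B6
s_1 = Round(s_0, k_0) = 0x9FC06
s_2 = Round(s_1, k_1) = 0x7AD85
s_3 = Round(s_2, k_2) = 0x0169E
s_4 = Round(s_3, k_3) = 0x42E25
s_5 = Round(s_4, k_4) = 0x9C973
s_6 = Round(s_5, k_5) = 0x7C814
s_7 = Round(s_6, k_6) = 0xAF7D6

0x9FC06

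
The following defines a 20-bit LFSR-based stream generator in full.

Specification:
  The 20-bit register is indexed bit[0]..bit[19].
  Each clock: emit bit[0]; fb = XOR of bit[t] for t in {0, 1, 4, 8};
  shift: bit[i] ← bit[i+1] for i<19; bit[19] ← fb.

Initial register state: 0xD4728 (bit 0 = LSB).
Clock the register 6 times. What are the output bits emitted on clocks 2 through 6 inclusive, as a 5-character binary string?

00101

reg_0 = 0xD4728
clock 1: out=0, reg = 0xEA394
clock 2: out=0, reg = 0x751CA
clock 3: out=0, reg = 0x3A8E5
clock 4: out=1, reg = 0x9D472
clock 5: out=0, reg = 0x4EA39
clock 6: out=1, reg = 0x2751C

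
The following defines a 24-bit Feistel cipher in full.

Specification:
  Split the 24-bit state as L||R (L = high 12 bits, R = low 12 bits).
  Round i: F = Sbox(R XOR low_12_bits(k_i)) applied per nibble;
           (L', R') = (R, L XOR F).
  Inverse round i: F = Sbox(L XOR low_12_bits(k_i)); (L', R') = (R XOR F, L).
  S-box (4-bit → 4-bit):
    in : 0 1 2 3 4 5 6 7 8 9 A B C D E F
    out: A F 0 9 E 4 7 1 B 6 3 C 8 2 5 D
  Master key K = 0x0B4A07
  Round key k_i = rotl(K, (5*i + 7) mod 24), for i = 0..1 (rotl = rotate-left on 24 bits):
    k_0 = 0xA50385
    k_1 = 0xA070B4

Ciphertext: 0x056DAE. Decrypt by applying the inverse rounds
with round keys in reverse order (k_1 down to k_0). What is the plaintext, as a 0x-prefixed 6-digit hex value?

s_0 = ciphertext = 0x056DAE
s_1 = InvRound(s_0, k_1) = 0x7FE056
s_2 = InvRound(s_1, k_0) = 0xE4A7FE

0xE4A7FE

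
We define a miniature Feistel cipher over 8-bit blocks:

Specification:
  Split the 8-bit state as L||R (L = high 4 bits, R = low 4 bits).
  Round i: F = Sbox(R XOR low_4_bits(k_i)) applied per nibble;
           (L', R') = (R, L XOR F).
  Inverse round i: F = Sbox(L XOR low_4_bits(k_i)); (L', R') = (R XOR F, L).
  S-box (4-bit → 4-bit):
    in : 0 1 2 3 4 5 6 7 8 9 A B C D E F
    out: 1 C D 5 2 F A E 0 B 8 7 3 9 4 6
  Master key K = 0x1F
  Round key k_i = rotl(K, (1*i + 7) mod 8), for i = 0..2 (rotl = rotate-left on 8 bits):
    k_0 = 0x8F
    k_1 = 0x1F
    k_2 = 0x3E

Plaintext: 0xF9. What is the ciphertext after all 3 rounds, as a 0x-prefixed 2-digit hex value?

s_0 = plaintext = 0xF9
s_1 = Round(s_0, k_0) = 0x95
s_2 = Round(s_1, k_1) = 0x51
s_3 = Round(s_2, k_2) = 0x13

0x13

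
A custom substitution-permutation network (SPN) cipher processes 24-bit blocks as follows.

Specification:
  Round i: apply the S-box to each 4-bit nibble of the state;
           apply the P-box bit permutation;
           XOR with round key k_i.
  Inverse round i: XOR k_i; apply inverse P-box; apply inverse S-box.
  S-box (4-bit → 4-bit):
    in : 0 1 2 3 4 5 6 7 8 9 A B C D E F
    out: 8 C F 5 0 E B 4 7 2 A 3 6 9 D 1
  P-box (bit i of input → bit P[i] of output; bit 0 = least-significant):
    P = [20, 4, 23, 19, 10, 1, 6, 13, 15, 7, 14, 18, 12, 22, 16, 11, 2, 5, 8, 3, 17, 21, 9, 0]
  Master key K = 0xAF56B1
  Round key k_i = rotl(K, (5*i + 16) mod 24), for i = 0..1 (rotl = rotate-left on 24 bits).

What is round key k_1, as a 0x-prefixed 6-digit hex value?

K = 0xAF56B1
k_0 = rotl(K, (5*0+16) mod 24) = rotl(K, 16) = 0xB1AF56
k_1 = rotl(K, (5*1+16) mod 24) = rotl(K, 21) = 0x35EAD6

0x35EAD6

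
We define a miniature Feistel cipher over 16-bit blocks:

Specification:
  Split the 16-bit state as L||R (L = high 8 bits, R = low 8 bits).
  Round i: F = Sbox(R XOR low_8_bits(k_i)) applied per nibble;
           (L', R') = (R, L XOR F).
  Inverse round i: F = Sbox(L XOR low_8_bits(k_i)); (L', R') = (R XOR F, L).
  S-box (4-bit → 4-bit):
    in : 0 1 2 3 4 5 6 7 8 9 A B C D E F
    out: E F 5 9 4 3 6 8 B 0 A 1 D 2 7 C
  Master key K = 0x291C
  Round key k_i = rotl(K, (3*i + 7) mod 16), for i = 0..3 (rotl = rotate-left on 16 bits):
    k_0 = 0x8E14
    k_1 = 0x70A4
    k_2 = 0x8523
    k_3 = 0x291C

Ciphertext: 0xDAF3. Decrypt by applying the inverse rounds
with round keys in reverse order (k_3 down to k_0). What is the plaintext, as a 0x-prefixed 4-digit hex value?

s_0 = ciphertext = 0xDAF3
s_1 = InvRound(s_0, k_3) = 0x25DA
s_2 = InvRound(s_1, k_2) = 0x3C25
s_3 = InvRound(s_2, k_1) = 0x2E3C
s_4 = InvRound(s_3, k_0) = 0xA62E

0xA62E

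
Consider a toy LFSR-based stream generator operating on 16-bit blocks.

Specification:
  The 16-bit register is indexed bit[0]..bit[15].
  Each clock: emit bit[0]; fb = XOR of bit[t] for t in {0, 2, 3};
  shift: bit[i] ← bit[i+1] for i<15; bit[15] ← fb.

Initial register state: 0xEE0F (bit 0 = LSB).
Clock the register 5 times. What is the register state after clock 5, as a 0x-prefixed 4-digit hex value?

0x6F70

reg_0 = 0xEE0F
clock 1: out=1, reg = 0xF707
clock 2: out=1, reg = 0x7B83
clock 3: out=1, reg = 0xBDC1
clock 4: out=1, reg = 0xDEE0
clock 5: out=0, reg = 0x6F70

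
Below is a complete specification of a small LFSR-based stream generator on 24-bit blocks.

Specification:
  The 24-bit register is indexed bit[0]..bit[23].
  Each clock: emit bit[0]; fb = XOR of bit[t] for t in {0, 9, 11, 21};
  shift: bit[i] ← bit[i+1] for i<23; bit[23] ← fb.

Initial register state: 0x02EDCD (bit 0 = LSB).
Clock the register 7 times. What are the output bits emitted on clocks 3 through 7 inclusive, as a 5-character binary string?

11001

reg_0 = 0x02EDCD
clock 1: out=1, reg = 0x0176E6
clock 2: out=0, reg = 0x80BB73
clock 3: out=1, reg = 0xC05DB9
clock 4: out=1, reg = 0x602EDC
clock 5: out=0, reg = 0xB0176E
clock 6: out=0, reg = 0x580BB7
clock 7: out=1, reg = 0xAC05DB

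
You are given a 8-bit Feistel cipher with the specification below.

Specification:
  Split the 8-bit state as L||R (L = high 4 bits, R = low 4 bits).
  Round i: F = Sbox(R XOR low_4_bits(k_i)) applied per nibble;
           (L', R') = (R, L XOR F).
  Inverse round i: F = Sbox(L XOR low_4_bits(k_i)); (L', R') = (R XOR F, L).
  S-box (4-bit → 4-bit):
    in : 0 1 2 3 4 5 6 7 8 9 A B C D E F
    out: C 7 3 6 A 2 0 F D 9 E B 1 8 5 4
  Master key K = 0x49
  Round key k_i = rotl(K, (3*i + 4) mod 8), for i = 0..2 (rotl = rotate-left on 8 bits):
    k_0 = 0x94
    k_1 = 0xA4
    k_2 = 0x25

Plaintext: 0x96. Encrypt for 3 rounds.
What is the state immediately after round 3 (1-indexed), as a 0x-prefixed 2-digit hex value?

s_0 = plaintext = 0x96
s_1 = Round(s_0, k_0) = 0x6A
s_2 = Round(s_1, k_1) = 0xA3
s_3 = Round(s_2, k_2) = 0x3A

0x3A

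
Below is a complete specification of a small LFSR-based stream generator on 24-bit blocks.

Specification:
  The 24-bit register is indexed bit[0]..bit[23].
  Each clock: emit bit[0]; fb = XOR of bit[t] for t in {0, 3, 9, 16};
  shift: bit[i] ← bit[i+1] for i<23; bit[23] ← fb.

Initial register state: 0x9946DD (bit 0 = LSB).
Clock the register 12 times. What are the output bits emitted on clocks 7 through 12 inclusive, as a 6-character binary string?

110110

reg_0 = 0x9946DD
clock 1: out=1, reg = 0x4CA36E
clock 2: out=0, reg = 0x2651B7
clock 3: out=1, reg = 0x9328DB
clock 4: out=1, reg = 0xC9946D
clock 5: out=1, reg = 0xE4CA36
clock 6: out=0, reg = 0xF2651B
clock 7: out=1, reg = 0x79328D
clock 8: out=1, reg = 0x3C9946
clock 9: out=0, reg = 0x1E4CA3
clock 10: out=1, reg = 0x8F2651
clock 11: out=1, reg = 0xC79328
clock 12: out=0, reg = 0xE3C994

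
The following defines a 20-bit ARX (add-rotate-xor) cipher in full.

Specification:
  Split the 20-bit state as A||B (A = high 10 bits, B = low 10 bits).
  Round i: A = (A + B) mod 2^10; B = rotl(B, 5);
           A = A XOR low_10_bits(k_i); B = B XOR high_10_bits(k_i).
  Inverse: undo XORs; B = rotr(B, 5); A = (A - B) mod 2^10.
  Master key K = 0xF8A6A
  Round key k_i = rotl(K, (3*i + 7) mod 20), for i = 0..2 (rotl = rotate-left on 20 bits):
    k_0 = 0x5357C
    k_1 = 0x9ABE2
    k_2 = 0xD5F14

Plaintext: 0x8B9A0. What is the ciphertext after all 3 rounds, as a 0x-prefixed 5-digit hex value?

s_0 = plaintext = 0x8B9A0
s_1 = Round(s_0, k_0) = 0xAC940
s_2 = Round(s_1, k_1) = 0x04260
s_3 = Round(s_2, k_2) = 0x59344

0x59344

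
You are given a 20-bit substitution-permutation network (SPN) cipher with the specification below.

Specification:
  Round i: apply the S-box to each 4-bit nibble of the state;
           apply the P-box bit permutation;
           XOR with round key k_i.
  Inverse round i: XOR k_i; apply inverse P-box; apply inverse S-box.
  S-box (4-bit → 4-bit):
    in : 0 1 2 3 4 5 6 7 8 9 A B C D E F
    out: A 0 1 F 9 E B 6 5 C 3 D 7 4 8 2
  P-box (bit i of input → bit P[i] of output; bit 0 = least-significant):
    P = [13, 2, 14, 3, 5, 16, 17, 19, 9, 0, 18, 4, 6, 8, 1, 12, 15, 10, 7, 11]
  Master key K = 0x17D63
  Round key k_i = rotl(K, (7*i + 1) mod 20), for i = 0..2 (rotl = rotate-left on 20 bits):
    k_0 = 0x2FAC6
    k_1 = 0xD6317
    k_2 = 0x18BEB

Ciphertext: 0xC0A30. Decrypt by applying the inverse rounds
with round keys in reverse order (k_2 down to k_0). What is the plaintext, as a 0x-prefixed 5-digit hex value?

s_0 = ciphertext = 0xC0A30
s_1 = InvRound(s_0, k_2) = 0x8C50E
s_2 = InvRound(s_1, k_1) = 0xA13F4
s_3 = InvRound(s_2, k_0) = 0x47E48

0x47E48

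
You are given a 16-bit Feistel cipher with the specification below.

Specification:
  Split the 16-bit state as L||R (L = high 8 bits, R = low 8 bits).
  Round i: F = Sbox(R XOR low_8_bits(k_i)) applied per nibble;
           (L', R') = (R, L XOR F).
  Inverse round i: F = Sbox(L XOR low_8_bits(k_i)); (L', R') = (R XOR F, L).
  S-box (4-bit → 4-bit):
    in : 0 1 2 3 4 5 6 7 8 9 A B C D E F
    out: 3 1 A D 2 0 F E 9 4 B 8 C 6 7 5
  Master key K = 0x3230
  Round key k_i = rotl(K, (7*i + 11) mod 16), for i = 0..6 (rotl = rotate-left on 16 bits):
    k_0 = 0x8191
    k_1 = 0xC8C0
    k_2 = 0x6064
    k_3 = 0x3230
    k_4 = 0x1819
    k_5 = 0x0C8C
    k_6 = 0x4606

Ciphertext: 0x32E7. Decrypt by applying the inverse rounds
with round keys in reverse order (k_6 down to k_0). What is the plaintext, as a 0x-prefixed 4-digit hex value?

s_0 = ciphertext = 0x32E7
s_1 = InvRound(s_0, k_6) = 0x3532
s_2 = InvRound(s_1, k_5) = 0xB635
s_3 = InvRound(s_2, k_4) = 0x80B6
s_4 = InvRound(s_3, k_3) = 0x3580
s_5 = InvRound(s_4, k_2) = 0x8135
s_6 = InvRound(s_5, k_1) = 0x1481
s_7 = InvRound(s_6, k_0) = 0x1114

0x1114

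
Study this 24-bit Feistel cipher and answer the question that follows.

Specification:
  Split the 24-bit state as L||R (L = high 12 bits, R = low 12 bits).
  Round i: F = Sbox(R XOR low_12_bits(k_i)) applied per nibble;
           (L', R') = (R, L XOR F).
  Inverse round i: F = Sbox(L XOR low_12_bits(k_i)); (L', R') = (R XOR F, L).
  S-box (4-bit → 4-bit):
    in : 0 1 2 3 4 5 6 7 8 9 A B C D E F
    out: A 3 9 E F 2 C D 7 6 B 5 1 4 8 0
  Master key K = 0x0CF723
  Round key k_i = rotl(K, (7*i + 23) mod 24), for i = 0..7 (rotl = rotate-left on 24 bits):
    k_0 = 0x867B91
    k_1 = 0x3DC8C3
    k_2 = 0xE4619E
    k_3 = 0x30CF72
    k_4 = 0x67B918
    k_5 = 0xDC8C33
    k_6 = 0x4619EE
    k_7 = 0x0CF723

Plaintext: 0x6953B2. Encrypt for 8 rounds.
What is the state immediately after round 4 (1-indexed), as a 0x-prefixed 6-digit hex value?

0xEEE6C4

s_0 = plaintext = 0x6953B2
s_1 = Round(s_0, k_0) = 0x3B210B
s_2 = Round(s_1, k_1) = 0x10B5A5
s_3 = Round(s_2, k_2) = 0x5A5EEE
s_4 = Round(s_3, k_3) = 0xEEE6C4
s_5 = Round(s_4, k_4) = 0x6C4EAF
s_6 = Round(s_5, k_5) = 0xEAFFA5
s_7 = Round(s_6, k_6) = 0xFA525A
s_8 = Round(s_7, k_7) = 0x25AD73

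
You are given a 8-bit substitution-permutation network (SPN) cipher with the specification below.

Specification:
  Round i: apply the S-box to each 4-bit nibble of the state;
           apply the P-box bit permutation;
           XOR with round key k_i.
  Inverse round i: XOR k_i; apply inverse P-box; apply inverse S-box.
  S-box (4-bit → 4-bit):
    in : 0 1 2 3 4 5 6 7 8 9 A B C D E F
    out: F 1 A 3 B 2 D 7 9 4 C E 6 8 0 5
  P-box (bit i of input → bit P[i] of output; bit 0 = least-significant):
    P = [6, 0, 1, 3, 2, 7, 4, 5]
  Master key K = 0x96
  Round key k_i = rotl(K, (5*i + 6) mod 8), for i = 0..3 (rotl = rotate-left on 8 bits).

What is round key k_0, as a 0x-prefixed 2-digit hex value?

0xA5

K = 0x96
k_0 = rotl(K, (5*0+6) mod 8) = rotl(K, 6) = 0xA5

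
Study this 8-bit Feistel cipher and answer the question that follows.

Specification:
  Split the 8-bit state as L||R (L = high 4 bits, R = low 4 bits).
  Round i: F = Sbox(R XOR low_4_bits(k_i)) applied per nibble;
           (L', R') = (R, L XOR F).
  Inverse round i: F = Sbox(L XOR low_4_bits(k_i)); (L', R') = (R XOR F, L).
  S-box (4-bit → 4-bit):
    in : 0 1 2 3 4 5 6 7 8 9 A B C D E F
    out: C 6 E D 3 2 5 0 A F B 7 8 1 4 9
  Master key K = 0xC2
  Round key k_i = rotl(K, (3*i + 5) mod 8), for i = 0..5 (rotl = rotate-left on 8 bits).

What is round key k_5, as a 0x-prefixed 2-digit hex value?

K = 0xC2
k_0 = rotl(K, (3*0+5) mod 8) = rotl(K, 5) = 0x58
k_1 = rotl(K, (3*1+5) mod 8) = rotl(K, 0) = 0xC2
k_2 = rotl(K, (3*2+5) mod 8) = rotl(K, 3) = 0x16
k_3 = rotl(K, (3*3+5) mod 8) = rotl(K, 6) = 0xB0
k_4 = rotl(K, (3*4+5) mod 8) = rotl(K, 1) = 0x85
k_5 = rotl(K, (3*5+5) mod 8) = rotl(K, 4) = 0x2C

0x2C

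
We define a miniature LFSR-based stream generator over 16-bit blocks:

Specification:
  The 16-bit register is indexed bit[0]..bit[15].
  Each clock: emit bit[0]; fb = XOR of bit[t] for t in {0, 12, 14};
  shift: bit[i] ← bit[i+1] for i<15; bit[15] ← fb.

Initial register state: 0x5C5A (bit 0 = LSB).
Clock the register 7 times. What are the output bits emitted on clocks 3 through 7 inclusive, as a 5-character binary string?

01101

reg_0 = 0x5C5A
clock 1: out=0, reg = 0x2E2D
clock 2: out=1, reg = 0x9716
clock 3: out=0, reg = 0xCB8B
clock 4: out=1, reg = 0x65C5
clock 5: out=1, reg = 0x32E2
clock 6: out=0, reg = 0x9971
clock 7: out=1, reg = 0x4CB8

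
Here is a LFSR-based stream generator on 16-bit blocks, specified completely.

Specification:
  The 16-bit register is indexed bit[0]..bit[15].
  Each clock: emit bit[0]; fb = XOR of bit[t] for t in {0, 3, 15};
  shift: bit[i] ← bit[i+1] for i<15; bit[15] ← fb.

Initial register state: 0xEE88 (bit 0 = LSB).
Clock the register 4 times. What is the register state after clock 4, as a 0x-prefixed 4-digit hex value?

0x8EE8

reg_0 = 0xEE88
clock 1: out=0, reg = 0x7744
clock 2: out=0, reg = 0x3BA2
clock 3: out=0, reg = 0x1DD1
clock 4: out=1, reg = 0x8EE8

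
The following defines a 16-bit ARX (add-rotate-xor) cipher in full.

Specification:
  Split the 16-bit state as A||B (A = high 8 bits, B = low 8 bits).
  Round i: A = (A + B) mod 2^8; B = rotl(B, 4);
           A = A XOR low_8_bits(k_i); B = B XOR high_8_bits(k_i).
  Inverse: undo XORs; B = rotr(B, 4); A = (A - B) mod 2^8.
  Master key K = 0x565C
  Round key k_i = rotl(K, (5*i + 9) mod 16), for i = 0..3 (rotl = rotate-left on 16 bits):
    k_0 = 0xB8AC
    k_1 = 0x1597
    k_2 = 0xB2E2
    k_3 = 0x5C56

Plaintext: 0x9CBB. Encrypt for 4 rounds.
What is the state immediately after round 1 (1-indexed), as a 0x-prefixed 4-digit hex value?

s_0 = plaintext = 0x9CBB
s_1 = Round(s_0, k_0) = 0xFB03
s_2 = Round(s_1, k_1) = 0x6925
s_3 = Round(s_2, k_2) = 0x6CE0
s_4 = Round(s_3, k_3) = 0x1A52

0xFB03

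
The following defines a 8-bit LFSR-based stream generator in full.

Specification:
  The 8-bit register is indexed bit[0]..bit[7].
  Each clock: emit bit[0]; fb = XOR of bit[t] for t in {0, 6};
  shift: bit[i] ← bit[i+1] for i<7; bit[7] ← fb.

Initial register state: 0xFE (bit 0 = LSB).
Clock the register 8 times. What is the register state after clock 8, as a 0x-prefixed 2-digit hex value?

reg_0 = 0xFE
clock 1: out=0, reg = 0xFF
clock 2: out=1, reg = 0x7F
clock 3: out=1, reg = 0x3F
clock 4: out=1, reg = 0x9F
clock 5: out=1, reg = 0xCF
clock 6: out=1, reg = 0x67
clock 7: out=1, reg = 0x33
clock 8: out=1, reg = 0x99

0x99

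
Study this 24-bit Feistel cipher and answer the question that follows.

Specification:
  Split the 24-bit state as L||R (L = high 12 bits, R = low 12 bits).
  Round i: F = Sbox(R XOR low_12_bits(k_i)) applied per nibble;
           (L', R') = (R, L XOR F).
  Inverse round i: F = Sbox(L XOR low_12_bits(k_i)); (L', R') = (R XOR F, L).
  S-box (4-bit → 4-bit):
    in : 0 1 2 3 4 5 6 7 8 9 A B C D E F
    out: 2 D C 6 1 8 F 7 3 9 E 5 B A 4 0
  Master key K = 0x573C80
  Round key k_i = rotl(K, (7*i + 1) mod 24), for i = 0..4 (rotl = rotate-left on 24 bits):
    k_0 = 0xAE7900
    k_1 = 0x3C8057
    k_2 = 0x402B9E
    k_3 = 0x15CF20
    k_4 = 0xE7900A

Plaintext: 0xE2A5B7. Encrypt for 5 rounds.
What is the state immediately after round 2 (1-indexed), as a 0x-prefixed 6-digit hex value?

s_0 = plaintext = 0xE2A5B7
s_1 = Round(s_0, k_0) = 0x5B757D
s_2 = Round(s_1, k_1) = 0x57DD79
s_3 = Round(s_2, k_2) = 0xD79A3A
s_4 = Round(s_3, k_3) = 0xA3A5A7
s_5 = Round(s_4, k_4) = 0x5A72D0

0x57DD79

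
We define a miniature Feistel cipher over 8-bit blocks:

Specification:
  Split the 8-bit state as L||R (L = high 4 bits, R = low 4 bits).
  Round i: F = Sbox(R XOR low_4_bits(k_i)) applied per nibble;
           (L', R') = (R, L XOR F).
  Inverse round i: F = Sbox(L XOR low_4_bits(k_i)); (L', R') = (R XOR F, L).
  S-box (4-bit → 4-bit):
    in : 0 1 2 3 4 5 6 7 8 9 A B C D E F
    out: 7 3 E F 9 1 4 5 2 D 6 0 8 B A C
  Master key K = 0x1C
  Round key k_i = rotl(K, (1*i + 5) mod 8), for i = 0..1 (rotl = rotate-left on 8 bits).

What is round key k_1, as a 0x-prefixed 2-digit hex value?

K = 0x1C
k_0 = rotl(K, (1*0+5) mod 8) = rotl(K, 5) = 0x83
k_1 = rotl(K, (1*1+5) mod 8) = rotl(K, 6) = 0x07

0x07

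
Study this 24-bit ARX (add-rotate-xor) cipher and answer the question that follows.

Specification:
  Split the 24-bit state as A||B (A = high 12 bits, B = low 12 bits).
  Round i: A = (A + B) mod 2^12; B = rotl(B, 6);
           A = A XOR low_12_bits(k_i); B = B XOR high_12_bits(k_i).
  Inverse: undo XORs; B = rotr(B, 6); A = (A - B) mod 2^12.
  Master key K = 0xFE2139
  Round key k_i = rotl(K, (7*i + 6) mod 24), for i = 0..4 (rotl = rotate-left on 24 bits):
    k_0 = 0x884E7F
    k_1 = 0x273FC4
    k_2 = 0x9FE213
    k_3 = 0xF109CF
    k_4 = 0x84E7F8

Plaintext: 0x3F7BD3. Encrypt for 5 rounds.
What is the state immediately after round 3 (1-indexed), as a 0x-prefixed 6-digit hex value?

0x87595C

s_0 = plaintext = 0x3F7BD3
s_1 = Round(s_0, k_0) = 0x1B5C6B
s_2 = Round(s_1, k_1) = 0x1E4882
s_3 = Round(s_2, k_2) = 0x87595C
s_4 = Round(s_3, k_3) = 0x81E835
s_5 = Round(s_4, k_4) = 0x7AB52E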